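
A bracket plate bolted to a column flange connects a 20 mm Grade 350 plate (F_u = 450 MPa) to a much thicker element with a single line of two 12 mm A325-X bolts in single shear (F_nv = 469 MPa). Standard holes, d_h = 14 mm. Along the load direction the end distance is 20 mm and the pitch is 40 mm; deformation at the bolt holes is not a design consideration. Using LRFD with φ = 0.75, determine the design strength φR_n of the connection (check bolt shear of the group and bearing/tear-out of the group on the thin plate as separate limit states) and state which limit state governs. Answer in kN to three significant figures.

79.6 kN (bolt shear governs)

Bolt shear: A_b = π·12²/4 = 113.1 mm²; R_n = 469 × 113.1 × 2 × 1 / 1000 = 106.1 kN → 0.75 × 106.1 = 79.6 kN.
Bearing (1.5 l_c t F_u ≤ 3.0 d t F_u): upper limit = 3.0·12·20·450 / 1000 = 324 kN.
  Edge l_c = 20 − 14/2 = 13 → r_n = 175.5 kN; interior l_c = 40 − 14 = 26 → r_n = 324 kN.
  R_n,bearing = 1·175.5 + 1·324 = 499.5 kN → 0.75 × 499.5 = 375 kN.
Bolt shear governs: 79.6 kN.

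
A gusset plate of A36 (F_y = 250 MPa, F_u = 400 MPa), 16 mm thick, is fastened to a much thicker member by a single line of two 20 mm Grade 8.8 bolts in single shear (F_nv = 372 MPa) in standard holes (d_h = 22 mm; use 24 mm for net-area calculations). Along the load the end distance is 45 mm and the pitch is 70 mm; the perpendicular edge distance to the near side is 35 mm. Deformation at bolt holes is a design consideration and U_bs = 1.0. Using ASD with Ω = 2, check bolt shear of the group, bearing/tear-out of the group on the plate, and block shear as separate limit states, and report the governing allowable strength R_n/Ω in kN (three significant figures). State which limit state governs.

Bolt shear: A_b = π·20²/4 = 314.2 mm²; R_n = 372 × 314.2 × 2 × 1 / 1000 = 233.7 kN → 233.7 / 2 = 117 kN.
Bearing: edge l_c = 34, r_n = 261.1 kN; interior l_c = 48, r_n = 307.2 kN; R_n = 261.1 + 1·307.2 = 568.3 kN → 284 kN.
Block shear: A_gv = 1840, A_nv = 1264, A_nt = 368 mm²; R_n = min(0.6F_uA_nv, 0.6F_yA_gv) + U_bs·F_u·A_nt = 423.2 kN → 212 kN.
Bolt shear governs: 117 kN.

117 kN (bolt shear governs)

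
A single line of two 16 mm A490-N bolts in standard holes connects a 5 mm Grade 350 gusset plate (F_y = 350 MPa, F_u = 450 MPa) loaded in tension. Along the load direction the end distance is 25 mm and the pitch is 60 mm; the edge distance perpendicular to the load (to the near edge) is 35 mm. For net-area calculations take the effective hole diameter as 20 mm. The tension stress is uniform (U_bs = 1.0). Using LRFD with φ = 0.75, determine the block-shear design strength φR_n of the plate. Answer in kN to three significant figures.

97.9 kN

Shear plane L_v = 25 + 1·60 = 85 mm; A_gv = 85 × 5 = 425 mm².
A_nv = (85 − 1.5·20) × 5 = 275 mm².
A_nt = (35 − 0.5·20) × 5 = 125 mm².
0.6 F_u A_nv = 74.25 kN; 0.6 F_y A_gv = 89.25 kN → shear rupture governs the shear term.
R_n = 74.25 + 1.0 × 450 × 125 / 1000 = 130.5 kN.
Design strength φR_n = 0.75 × 130.5 = 97.9 kN.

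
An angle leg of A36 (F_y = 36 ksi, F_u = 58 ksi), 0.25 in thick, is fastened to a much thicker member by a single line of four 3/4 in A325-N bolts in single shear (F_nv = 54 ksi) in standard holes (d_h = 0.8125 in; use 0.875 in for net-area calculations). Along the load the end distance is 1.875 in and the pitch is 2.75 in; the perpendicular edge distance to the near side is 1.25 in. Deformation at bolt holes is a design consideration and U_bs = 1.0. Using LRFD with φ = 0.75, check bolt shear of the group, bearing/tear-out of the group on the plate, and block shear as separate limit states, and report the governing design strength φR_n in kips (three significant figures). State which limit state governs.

Bolt shear: A_b = π·0.75²/4 = 0.4418 in²; R_n = 54 × 0.4418 × 4 × 1 = 95.43 kips → 0.75 × 95.43 = 71.6 kips.
Bearing: edge l_c = 1.469, r_n = 25.56 kips; interior l_c = 1.938, r_n = 26.1 kips; R_n = 25.56 + 3·26.1 = 103.9 kips → 77.9 kips.
Block shear: A_gv = 2.531, A_nv = 1.766, A_nt = 0.2031 in²; R_n = min(0.6F_uA_nv, 0.6F_yA_gv) + U_bs·F_u·A_nt = 66.46 kips → 49.8 kips.
Block shear governs: 49.8 kips.

49.8 kips (block shear governs)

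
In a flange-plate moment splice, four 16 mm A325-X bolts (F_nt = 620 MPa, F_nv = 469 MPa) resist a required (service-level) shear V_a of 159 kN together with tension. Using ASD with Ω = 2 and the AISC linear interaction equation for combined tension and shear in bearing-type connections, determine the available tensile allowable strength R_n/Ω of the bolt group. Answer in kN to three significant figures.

A_b = π·16²/4 = 201.1 mm²; f_rv = 159 × 1000 / (4 × 201.1) = 197.7 MPa.
F'_nt = 1.3 F_nt − (Ω F_nt / F_nv) f_rv = 1.3·620 − (2·620/469)·197.7 = 283.3 MPa, capped at F_nt → F'_nt = 283.3 MPa.
R_n = F'_nt · A_b · n = 283.3 × 201.1 × 4 / 1000 = 227.8 kN.
Allowable strength R_n/Ω = 227.8 / 2 = 114 kN.

114 kN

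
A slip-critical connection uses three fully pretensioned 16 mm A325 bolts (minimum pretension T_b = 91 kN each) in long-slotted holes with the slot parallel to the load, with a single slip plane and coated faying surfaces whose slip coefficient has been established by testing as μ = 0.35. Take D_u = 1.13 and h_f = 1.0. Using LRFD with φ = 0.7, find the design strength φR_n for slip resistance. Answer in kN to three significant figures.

R_n = μ · D_u · h_f · T_b · n_s · n_b = 0.35 × 1.13 × 1.0 × 91 × 1 × 3 = 108 kN.
Design strength φR_n = 0.7 × 108 = 75.6 kN.

75.6 kN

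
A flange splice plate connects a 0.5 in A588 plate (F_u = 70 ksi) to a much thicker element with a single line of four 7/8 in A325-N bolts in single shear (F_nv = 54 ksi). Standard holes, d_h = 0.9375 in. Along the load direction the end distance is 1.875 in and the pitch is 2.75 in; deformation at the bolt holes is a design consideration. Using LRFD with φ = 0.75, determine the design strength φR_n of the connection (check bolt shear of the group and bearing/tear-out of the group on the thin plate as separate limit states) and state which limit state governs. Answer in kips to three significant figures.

97.4 kips (bolt shear governs)

Bolt shear: A_b = π·0.875²/4 = 0.6013 in²; R_n = 54 × 0.6013 × 4 × 1 = 129.9 kips → 0.75 × 129.9 = 97.4 kips.
Bearing (1.2 l_c t F_u ≤ 2.4 d t F_u): upper limit = 2.4·0.875·0.5·70 = 73.5 kips.
  Edge l_c = 1.875 − 0.9375/2 = 1.406 → r_n = 59.06 kips; interior l_c = 2.75 − 0.9375 = 1.812 → r_n = 73.5 kips.
  R_n,bearing = 1·59.06 + 3·73.5 = 279.6 kips → 0.75 × 279.6 = 210 kips.
Bolt shear governs: 97.4 kips.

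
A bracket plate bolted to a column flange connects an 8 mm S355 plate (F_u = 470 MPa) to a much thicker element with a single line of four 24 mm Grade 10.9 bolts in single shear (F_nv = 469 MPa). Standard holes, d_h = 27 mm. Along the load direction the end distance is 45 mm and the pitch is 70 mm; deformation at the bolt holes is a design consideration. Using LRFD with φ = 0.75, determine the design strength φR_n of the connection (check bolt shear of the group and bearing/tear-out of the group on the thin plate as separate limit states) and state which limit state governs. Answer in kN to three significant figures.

Bolt shear: A_b = π·24²/4 = 452.4 mm²; R_n = 469 × 452.4 × 4 × 1 / 1000 = 848.7 kN → 0.75 × 848.7 = 637 kN.
Bearing (1.2 l_c t F_u ≤ 2.4 d t F_u): upper limit = 2.4·24·8·470 / 1000 = 216.6 kN.
  Edge l_c = 45 − 27/2 = 31.5 → r_n = 142.1 kN; interior l_c = 70 − 27 = 43 → r_n = 194 kN.
  R_n,bearing = 1·142.1 + 3·194 = 724.2 kN → 0.75 × 724.2 = 543 kN.
Bearing governs: 543 kN.

543 kN (bearing governs)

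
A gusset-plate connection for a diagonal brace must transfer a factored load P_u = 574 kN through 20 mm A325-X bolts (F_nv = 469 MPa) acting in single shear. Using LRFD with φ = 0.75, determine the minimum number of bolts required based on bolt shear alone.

A_b = π·20²/4 = 314.2 mm².
Per-bolt design strength φR_n = 0.75 × 469 × 314.2 × 1 / 1000 = 110.5 kN.
n ≥ 574 / 110.5 = 5.194 → use 6 bolts.

6 bolts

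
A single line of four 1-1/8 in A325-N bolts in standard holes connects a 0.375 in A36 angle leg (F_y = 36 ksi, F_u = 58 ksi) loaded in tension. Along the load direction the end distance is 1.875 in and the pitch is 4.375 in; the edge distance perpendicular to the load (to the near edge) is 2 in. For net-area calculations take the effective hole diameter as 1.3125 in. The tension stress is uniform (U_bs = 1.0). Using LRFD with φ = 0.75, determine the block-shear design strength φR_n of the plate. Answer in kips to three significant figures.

113 kips

Shear plane L_v = 1.875 + 3·4.375 = 15 in; A_gv = 15 × 0.375 = 5.625 in².
A_nv = (15 − 3.5·1.3125) × 0.375 = 3.902 in².
A_nt = (2 − 0.5·1.3125) × 0.375 = 0.5039 in².
0.6 F_u A_nv = 135.8 kips; 0.6 F_y A_gv = 121.5 kips → shear yielding governs the shear term.
R_n = 121.5 + 1.0 × 58 × 0.5039 = 150.7 kips.
Design strength φR_n = 0.75 × 150.7 = 113 kips.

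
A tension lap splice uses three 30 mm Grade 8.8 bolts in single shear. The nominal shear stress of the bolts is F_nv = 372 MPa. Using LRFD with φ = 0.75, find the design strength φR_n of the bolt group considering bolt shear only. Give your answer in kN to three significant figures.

592 kN

A_b = π × 30² / 4 = 706.9 mm².
R_n = F_nv · A_b · n · n_s = 372 × 706.9 × 3 × 1 / 1000 = 788.9 kN.
Design strength φR_n = 0.75 × 788.9 = 592 kN.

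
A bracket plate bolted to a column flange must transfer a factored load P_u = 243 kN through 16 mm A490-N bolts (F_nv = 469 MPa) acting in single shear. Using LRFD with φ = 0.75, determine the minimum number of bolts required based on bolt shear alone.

4 bolts

A_b = π·16²/4 = 201.1 mm².
Per-bolt design strength φR_n = 0.75 × 469 × 201.1 × 1 / 1000 = 70.72 kN.
n ≥ 243 / 70.72 = 3.436 → use 4 bolts.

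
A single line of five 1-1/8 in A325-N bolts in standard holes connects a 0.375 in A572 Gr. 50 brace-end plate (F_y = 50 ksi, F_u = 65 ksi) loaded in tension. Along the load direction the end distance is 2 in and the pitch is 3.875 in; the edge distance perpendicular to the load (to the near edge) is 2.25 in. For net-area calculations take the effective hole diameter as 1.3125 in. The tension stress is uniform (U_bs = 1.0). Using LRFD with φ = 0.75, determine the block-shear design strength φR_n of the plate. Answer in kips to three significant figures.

156 kips

Shear plane L_v = 2 + 4·3.875 = 17.5 in; A_gv = 17.5 × 0.375 = 6.562 in².
A_nv = (17.5 − 4.5·1.3125) × 0.375 = 4.348 in².
A_nt = (2.25 − 0.5·1.3125) × 0.375 = 0.5977 in².
0.6 F_u A_nv = 169.6 kips; 0.6 F_y A_gv = 196.9 kips → shear rupture governs the shear term.
R_n = 169.6 + 1.0 × 65 × 0.5977 = 208.4 kips.
Design strength φR_n = 0.75 × 208.4 = 156 kips.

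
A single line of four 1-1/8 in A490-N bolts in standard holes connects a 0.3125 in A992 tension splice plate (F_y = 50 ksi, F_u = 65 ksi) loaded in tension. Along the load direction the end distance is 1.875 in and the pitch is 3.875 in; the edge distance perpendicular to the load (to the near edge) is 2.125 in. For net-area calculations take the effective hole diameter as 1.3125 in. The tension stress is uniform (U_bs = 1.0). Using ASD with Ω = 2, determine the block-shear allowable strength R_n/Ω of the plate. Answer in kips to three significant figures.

69.2 kips

Shear plane L_v = 1.875 + 3·3.875 = 13.5 in; A_gv = 13.5 × 0.3125 = 4.219 in².
A_nv = (13.5 − 3.5·1.3125) × 0.3125 = 2.783 in².
A_nt = (2.125 − 0.5·1.3125) × 0.3125 = 0.459 in².
0.6 F_u A_nv = 108.5 kips; 0.6 F_y A_gv = 126.6 kips → shear rupture governs the shear term.
R_n = 108.5 + 1.0 × 65 × 0.459 = 138.4 kips.
Allowable strength R_n/Ω = 138.4 / 2 = 69.2 kips.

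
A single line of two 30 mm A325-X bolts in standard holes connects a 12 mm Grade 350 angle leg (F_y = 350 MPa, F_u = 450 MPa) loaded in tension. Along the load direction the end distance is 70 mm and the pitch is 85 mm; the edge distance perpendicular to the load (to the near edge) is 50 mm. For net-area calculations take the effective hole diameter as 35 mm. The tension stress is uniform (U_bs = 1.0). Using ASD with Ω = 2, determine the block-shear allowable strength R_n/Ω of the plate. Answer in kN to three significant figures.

254 kN

Shear plane L_v = 70 + 1·85 = 155 mm; A_gv = 155 × 12 = 1860 mm².
A_nv = (155 − 1.5·35) × 12 = 1230 mm².
A_nt = (50 − 0.5·35) × 12 = 390 mm².
0.6 F_u A_nv = 332.1 kN; 0.6 F_y A_gv = 390.6 kN → shear rupture governs the shear term.
R_n = 332.1 + 1.0 × 450 × 390 / 1000 = 507.6 kN.
Allowable strength R_n/Ω = 507.6 / 2 = 254 kN.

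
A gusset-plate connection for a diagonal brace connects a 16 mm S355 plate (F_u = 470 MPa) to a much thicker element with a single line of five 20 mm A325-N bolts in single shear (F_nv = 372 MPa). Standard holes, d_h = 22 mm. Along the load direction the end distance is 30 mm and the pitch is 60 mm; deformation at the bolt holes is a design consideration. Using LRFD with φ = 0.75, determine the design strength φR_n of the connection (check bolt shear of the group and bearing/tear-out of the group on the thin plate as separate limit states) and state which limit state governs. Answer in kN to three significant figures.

Bolt shear: A_b = π·20²/4 = 314.2 mm²; R_n = 372 × 314.2 × 5 × 1 / 1000 = 584.3 kN → 0.75 × 584.3 = 438 kN.
Bearing (1.2 l_c t F_u ≤ 2.4 d t F_u): upper limit = 2.4·20·16·470 / 1000 = 361 kN.
  Edge l_c = 30 − 22/2 = 19 → r_n = 171.5 kN; interior l_c = 60 − 22 = 38 → r_n = 342.9 kN.
  R_n,bearing = 1·171.5 + 4·342.9 = 1543 kN → 0.75 × 1543 = 1160 kN.
Bolt shear governs: 438 kN.

438 kN (bolt shear governs)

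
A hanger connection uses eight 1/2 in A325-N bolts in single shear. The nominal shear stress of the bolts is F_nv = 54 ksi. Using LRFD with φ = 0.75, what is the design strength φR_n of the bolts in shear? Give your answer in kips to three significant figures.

63.6 kips

A_b = π × 0.5² / 4 = 0.1963 in².
R_n = F_nv · A_b · n · n_s = 54 × 0.1963 × 8 × 1 = 84.82 kips.
Design strength φR_n = 0.75 × 84.82 = 63.6 kips.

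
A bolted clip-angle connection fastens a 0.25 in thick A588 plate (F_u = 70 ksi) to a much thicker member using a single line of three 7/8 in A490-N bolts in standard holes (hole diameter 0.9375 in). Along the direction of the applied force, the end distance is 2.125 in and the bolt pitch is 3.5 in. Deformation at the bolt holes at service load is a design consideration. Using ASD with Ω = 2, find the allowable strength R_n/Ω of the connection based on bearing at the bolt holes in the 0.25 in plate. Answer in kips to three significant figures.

Per bolt r_n = 1.2 l_c t F_u ≤ 2.4 d t F_u; upper limit = 2.4 × 0.875 × 0.25 × 70 = 36.75 kips.
Edge bolt: l_c = 2.125 − 0.9375/2 = 1.656 in → 1.2 × 1.656 × 0.25 × 70 = 34.78 → r_n = 34.78 kips.
Interior bolts: l_c = 3.5 − 0.9375 = 2.562 in → 1.2 × 2.562 × 0.25 × 70 = 53.81 → r_n = 36.75 kips.
R_n = 1 × 34.78 + 2 × 36.75 = 108.3 kips.
Allowable strength R_n/Ω = 108.3 / 2 = 54.1 kips.

54.1 kips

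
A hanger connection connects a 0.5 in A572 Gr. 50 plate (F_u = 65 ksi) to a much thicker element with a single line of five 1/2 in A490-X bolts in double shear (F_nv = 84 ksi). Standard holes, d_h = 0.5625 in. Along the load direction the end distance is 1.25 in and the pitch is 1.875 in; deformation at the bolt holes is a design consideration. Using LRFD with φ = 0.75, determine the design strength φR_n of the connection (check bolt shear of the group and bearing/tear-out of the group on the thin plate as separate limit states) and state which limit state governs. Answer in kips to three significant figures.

Bolt shear: A_b = π·0.5²/4 = 0.1963 in²; R_n = 84 × 0.1963 × 5 × 2 = 164.9 kips → 0.75 × 164.9 = 124 kips.
Bearing (1.2 l_c t F_u ≤ 2.4 d t F_u): upper limit = 2.4·0.5·0.5·65 = 39 kips.
  Edge l_c = 1.25 − 0.5625/2 = 0.9688 → r_n = 37.78 kips; interior l_c = 1.875 − 0.5625 = 1.312 → r_n = 39 kips.
  R_n,bearing = 1·37.78 + 4·39 = 193.8 kips → 0.75 × 193.8 = 145 kips.
Bolt shear governs: 124 kips.

124 kips (bolt shear governs)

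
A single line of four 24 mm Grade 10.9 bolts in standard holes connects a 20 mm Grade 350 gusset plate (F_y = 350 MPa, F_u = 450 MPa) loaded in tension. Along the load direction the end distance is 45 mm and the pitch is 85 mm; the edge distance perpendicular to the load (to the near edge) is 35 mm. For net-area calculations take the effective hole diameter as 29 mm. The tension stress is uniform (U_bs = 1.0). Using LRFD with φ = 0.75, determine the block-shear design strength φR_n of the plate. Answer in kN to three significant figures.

Shear plane L_v = 45 + 3·85 = 300 mm; A_gv = 300 × 20 = 6000 mm².
A_nv = (300 − 3.5·29) × 20 = 3970 mm².
A_nt = (35 − 0.5·29) × 20 = 410 mm².
0.6 F_u A_nv = 1072 kN; 0.6 F_y A_gv = 1260 kN → shear rupture governs the shear term.
R_n = 1072 + 1.0 × 450 × 410 / 1000 = 1256 kN.
Design strength φR_n = 0.75 × 1256 = 942 kN.

942 kN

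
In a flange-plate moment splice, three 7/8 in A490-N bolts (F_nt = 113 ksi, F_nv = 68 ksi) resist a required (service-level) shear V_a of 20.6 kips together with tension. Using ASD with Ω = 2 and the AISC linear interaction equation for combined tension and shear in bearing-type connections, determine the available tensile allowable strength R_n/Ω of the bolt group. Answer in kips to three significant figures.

98.3 kips

A_b = π·0.875²/4 = 0.6013 in²; f_rv = 20.6 / (3 × 0.6013) = 11.42 ksi.
F'_nt = 1.3 F_nt − (Ω F_nt / F_nv) f_rv = 1.3·113 − (2·113/68)·11.42 = 108.9 ksi, capped at F_nt → F'_nt = 108.9 ksi.
R_n = F'_nt · A_b · n = 108.9 × 0.6013 × 3 = 196.5 kips.
Allowable strength R_n/Ω = 196.5 / 2 = 98.3 kips.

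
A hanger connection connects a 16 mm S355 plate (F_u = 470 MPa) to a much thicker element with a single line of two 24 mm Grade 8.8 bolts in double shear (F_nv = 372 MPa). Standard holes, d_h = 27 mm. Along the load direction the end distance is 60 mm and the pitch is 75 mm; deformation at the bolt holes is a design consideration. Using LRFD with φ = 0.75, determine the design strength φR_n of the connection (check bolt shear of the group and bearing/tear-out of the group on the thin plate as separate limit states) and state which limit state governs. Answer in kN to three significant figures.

505 kN (bolt shear governs)

Bolt shear: A_b = π·24²/4 = 452.4 mm²; R_n = 372 × 452.4 × 2 × 2 / 1000 = 673.2 kN → 0.75 × 673.2 = 505 kN.
Bearing (1.2 l_c t F_u ≤ 2.4 d t F_u): upper limit = 2.4·24·16·470 / 1000 = 433.2 kN.
  Edge l_c = 60 − 27/2 = 46.5 → r_n = 419.6 kN; interior l_c = 75 − 27 = 48 → r_n = 433.2 kN.
  R_n,bearing = 1·419.6 + 1·433.2 = 852.8 kN → 0.75 × 852.8 = 640 kN.
Bolt shear governs: 505 kN.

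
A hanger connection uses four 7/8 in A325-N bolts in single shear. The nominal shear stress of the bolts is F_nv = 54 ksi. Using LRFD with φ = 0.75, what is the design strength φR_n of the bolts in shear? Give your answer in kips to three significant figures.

A_b = π × 0.875² / 4 = 0.6013 in².
R_n = F_nv · A_b · n · n_s = 54 × 0.6013 × 4 × 1 = 129.9 kips.
Design strength φR_n = 0.75 × 129.9 = 97.4 kips.

97.4 kips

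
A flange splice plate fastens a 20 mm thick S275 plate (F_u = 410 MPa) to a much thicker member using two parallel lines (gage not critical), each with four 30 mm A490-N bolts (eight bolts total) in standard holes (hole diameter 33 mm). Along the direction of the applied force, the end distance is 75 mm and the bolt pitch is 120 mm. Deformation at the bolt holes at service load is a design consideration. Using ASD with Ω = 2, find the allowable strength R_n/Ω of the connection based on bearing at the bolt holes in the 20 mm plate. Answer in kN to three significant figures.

Per bolt r_n = 1.2 l_c t F_u ≤ 2.4 d t F_u; upper limit = 2.4 × 30 × 20 × 410 / 1000 = 590.4 kN.
Edge bolt: l_c = 75 − 33/2 = 58.5 mm → 1.2 × 58.5 × 20 × 410 / 1000 = 575.6 → r_n = 575.6 kN.
Interior bolts: l_c = 120 − 33 = 87 mm → 1.2 × 87 × 20 × 410 / 1000 = 856.1 → r_n = 590.4 kN.
R_n = 2 × 575.6 + 6 × 590.4 = 4694 kN.
Allowable strength R_n/Ω = 4694 / 2 = 2350 kN.

2350 kN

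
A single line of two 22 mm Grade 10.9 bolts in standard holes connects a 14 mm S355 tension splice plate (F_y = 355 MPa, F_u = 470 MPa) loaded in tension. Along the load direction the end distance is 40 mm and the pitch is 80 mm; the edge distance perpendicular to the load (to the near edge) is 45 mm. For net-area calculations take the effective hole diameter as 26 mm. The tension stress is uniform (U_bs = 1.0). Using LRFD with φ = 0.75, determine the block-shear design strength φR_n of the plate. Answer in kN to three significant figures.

398 kN

Shear plane L_v = 40 + 1·80 = 120 mm; A_gv = 120 × 14 = 1680 mm².
A_nv = (120 − 1.5·26) × 14 = 1134 mm².
A_nt = (45 − 0.5·26) × 14 = 448 mm².
0.6 F_u A_nv = 319.8 kN; 0.6 F_y A_gv = 357.8 kN → shear rupture governs the shear term.
R_n = 319.8 + 1.0 × 470 × 448 / 1000 = 530.3 kN.
Design strength φR_n = 0.75 × 530.3 = 398 kN.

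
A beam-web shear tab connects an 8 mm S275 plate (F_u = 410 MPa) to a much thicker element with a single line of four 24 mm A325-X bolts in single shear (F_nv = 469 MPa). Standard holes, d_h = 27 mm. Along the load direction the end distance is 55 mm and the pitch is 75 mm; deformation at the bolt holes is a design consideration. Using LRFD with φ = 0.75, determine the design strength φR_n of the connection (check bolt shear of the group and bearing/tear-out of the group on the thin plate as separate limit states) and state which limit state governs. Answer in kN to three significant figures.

548 kN (bearing governs)

Bolt shear: A_b = π·24²/4 = 452.4 mm²; R_n = 469 × 452.4 × 4 × 1 / 1000 = 848.7 kN → 0.75 × 848.7 = 637 kN.
Bearing (1.2 l_c t F_u ≤ 2.4 d t F_u): upper limit = 2.4·24·8·410 / 1000 = 188.9 kN.
  Edge l_c = 55 − 27/2 = 41.5 → r_n = 163.3 kN; interior l_c = 75 − 27 = 48 → r_n = 188.9 kN.
  R_n,bearing = 1·163.3 + 3·188.9 = 730.1 kN → 0.75 × 730.1 = 548 kN.
Bearing governs: 548 kN.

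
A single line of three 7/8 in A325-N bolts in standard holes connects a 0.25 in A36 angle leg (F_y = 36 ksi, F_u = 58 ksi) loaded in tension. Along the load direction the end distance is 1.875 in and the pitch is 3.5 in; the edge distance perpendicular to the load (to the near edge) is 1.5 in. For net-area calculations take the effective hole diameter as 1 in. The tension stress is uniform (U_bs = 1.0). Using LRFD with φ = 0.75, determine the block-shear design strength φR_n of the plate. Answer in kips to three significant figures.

Shear plane L_v = 1.875 + 2·3.5 = 8.875 in; A_gv = 8.875 × 0.25 = 2.219 in².
A_nv = (8.875 − 2.5·1) × 0.25 = 1.594 in².
A_nt = (1.5 − 0.5·1) × 0.25 = 0.25 in².
0.6 F_u A_nv = 55.46 kips; 0.6 F_y A_gv = 47.92 kips → shear yielding governs the shear term.
R_n = 47.92 + 1.0 × 58 × 0.25 = 62.42 kips.
Design strength φR_n = 0.75 × 62.42 = 46.8 kips.

46.8 kips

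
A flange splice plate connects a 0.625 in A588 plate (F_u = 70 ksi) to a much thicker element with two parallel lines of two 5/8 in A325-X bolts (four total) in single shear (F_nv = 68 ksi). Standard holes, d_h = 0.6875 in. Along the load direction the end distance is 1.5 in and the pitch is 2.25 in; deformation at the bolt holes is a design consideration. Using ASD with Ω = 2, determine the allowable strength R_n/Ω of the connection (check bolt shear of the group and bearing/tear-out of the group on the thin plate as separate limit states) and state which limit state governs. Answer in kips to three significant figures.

41.7 kips (bolt shear governs)

Bolt shear: A_b = π·0.625²/4 = 0.3068 in²; R_n = 68 × 0.3068 × 4 × 1 = 83.45 kips → 83.45 / 2 = 41.7 kips.
Bearing (1.2 l_c t F_u ≤ 2.4 d t F_u): upper limit = 2.4·0.625·0.625·70 = 65.62 kips.
  Edge l_c = 1.5 − 0.6875/2 = 1.156 → r_n = 60.7 kips; interior l_c = 2.25 − 0.6875 = 1.562 → r_n = 65.62 kips.
  R_n,bearing = 2·60.7 + 2·65.62 = 252.7 kips → 252.7 / 2 = 126 kips.
Bolt shear governs: 41.7 kips.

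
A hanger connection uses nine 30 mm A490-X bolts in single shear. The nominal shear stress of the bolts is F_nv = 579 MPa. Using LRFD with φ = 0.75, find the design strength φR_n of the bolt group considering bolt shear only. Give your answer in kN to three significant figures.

2760 kN

A_b = π × 30² / 4 = 706.9 mm².
R_n = F_nv · A_b · n · n_s = 579 × 706.9 × 9 × 1 / 1000 = 3683 kN.
Design strength φR_n = 0.75 × 3683 = 2760 kN.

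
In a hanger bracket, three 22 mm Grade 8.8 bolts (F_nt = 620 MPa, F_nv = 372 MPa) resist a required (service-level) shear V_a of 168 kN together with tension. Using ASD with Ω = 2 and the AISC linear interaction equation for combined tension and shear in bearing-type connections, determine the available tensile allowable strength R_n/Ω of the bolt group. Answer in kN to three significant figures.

A_b = π·22²/4 = 380.1 mm²; f_rv = 168 × 1000 / (3 × 380.1) = 147.3 MPa.
F'_nt = 1.3 F_nt − (Ω F_nt / F_nv) f_rv = 1.3·620 − (2·620/372)·147.3 = 314.9 MPa, capped at F_nt → F'_nt = 314.9 MPa.
R_n = F'_nt · A_b · n = 314.9 × 380.1 × 3 / 1000 = 359.2 kN.
Allowable strength R_n/Ω = 359.2 / 2 = 180 kN.

180 kN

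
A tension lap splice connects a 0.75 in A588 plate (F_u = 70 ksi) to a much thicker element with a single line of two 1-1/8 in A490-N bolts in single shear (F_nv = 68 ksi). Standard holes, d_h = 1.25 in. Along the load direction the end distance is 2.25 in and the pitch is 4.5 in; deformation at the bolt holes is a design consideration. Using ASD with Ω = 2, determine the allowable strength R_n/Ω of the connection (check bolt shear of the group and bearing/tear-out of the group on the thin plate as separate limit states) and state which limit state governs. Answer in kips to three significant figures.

67.6 kips (bolt shear governs)

Bolt shear: A_b = π·1.125²/4 = 0.994 in²; R_n = 68 × 0.994 × 2 × 1 = 135.2 kips → 135.2 / 2 = 67.6 kips.
Bearing (1.2 l_c t F_u ≤ 2.4 d t F_u): upper limit = 2.4·1.125·0.75·70 = 141.8 kips.
  Edge l_c = 2.25 − 1.25/2 = 1.625 → r_n = 102.4 kips; interior l_c = 4.5 − 1.25 = 3.25 → r_n = 141.8 kips.
  R_n,bearing = 1·102.4 + 1·141.8 = 244.1 kips → 244.1 / 2 = 122 kips.
Bolt shear governs: 67.6 kips.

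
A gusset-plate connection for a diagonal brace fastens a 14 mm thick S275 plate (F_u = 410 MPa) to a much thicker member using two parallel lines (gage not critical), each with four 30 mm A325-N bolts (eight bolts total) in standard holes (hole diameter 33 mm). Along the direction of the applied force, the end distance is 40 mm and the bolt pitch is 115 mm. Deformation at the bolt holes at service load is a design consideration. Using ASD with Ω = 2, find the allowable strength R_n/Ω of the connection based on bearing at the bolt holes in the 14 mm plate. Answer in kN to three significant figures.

Per bolt r_n = 1.2 l_c t F_u ≤ 2.4 d t F_u; upper limit = 2.4 × 30 × 14 × 410 / 1000 = 413.3 kN.
Edge bolt: l_c = 40 − 33/2 = 23.5 mm → 1.2 × 23.5 × 14 × 410 / 1000 = 161.9 → r_n = 161.9 kN.
Interior bolts: l_c = 115 − 33 = 82 mm → 1.2 × 82 × 14 × 410 / 1000 = 564.8 → r_n = 413.3 kN.
R_n = 2 × 161.9 + 6 × 413.3 = 2803 kN.
Allowable strength R_n/Ω = 2803 / 2 = 1400 kN.

1400 kN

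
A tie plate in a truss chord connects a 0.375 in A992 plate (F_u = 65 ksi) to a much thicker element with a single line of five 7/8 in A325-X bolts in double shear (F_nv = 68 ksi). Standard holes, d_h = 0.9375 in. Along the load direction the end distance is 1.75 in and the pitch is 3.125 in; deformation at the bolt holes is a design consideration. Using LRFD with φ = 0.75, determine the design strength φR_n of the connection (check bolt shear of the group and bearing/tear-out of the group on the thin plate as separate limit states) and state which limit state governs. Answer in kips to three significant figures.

Bolt shear: A_b = π·0.875²/4 = 0.6013 in²; R_n = 68 × 0.6013 × 5 × 2 = 408.9 kips → 0.75 × 408.9 = 307 kips.
Bearing (1.2 l_c t F_u ≤ 2.4 d t F_u): upper limit = 2.4·0.875·0.375·65 = 51.19 kips.
  Edge l_c = 1.75 − 0.9375/2 = 1.281 → r_n = 37.48 kips; interior l_c = 3.125 − 0.9375 = 2.188 → r_n = 51.19 kips.
  R_n,bearing = 1·37.48 + 4·51.19 = 242.2 kips → 0.75 × 242.2 = 182 kips.
Bearing governs: 182 kips.

182 kips (bearing governs)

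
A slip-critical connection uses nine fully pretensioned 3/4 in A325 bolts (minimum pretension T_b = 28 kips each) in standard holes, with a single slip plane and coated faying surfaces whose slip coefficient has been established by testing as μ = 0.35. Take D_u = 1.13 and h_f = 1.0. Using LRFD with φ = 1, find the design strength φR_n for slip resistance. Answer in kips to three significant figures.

R_n = μ · D_u · h_f · T_b · n_s · n_b = 0.35 × 1.13 × 1.0 × 28 × 1 × 9 = 99.67 kips.
Design strength φR_n = 1 × 99.67 = 99.7 kips.

99.7 kips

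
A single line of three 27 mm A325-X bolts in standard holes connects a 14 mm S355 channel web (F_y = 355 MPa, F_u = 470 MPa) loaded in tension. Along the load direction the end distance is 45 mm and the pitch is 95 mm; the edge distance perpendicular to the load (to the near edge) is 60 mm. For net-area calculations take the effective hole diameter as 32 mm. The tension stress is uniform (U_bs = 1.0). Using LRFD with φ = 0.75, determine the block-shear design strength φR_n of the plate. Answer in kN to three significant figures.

Shear plane L_v = 45 + 2·95 = 235 mm; A_gv = 235 × 14 = 3290 mm².
A_nv = (235 − 2.5·32) × 14 = 2170 mm².
A_nt = (60 − 0.5·32) × 14 = 616 mm².
0.6 F_u A_nv = 611.9 kN; 0.6 F_y A_gv = 700.8 kN → shear rupture governs the shear term.
R_n = 611.9 + 1.0 × 470 × 616 / 1000 = 901.5 kN.
Design strength φR_n = 0.75 × 901.5 = 676 kN.

676 kN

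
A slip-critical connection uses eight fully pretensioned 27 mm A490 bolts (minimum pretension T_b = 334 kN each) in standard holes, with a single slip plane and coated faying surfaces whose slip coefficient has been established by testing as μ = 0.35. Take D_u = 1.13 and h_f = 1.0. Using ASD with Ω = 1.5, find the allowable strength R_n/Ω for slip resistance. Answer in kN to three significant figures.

705 kN

R_n = μ · D_u · h_f · T_b · n_s · n_b = 0.35 × 1.13 × 1.0 × 334 × 1 × 8 = 1057 kN.
Allowable strength R_n/Ω = 1057 / 1.5 = 705 kN.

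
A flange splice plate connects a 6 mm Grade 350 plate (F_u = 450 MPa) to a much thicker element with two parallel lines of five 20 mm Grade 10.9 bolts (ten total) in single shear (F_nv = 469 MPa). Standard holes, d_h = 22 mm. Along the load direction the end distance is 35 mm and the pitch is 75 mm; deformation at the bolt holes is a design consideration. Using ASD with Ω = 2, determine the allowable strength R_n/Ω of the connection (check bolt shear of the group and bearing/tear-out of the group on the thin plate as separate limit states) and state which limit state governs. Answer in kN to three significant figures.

596 kN (bearing governs)

Bolt shear: A_b = π·20²/4 = 314.2 mm²; R_n = 469 × 314.2 × 10 × 1 / 1000 = 1473 kN → 1473 / 2 = 737 kN.
Bearing (1.2 l_c t F_u ≤ 2.4 d t F_u): upper limit = 2.4·20·6·450 / 1000 = 129.6 kN.
  Edge l_c = 35 − 22/2 = 24 → r_n = 77.76 kN; interior l_c = 75 − 22 = 53 → r_n = 129.6 kN.
  R_n,bearing = 2·77.76 + 8·129.6 = 1192 kN → 1192 / 2 = 596 kN.
Bearing governs: 596 kN.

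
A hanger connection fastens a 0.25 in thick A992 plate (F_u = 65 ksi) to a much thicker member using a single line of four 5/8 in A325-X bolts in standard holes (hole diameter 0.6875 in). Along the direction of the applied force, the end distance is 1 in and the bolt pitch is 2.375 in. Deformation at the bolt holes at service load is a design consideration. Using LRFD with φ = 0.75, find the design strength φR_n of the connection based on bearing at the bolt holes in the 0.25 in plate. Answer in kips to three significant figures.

Per bolt r_n = 1.2 l_c t F_u ≤ 2.4 d t F_u; upper limit = 2.4 × 0.625 × 0.25 × 65 = 24.38 kips.
Edge bolt: l_c = 1 − 0.6875/2 = 0.6562 in → 1.2 × 0.6562 × 0.25 × 65 = 12.8 → r_n = 12.8 kips.
Interior bolts: l_c = 2.375 − 0.6875 = 1.688 in → 1.2 × 1.688 × 0.25 × 65 = 32.91 → r_n = 24.38 kips.
R_n = 1 × 12.8 + 3 × 24.38 = 85.92 kips.
Design strength φR_n = 0.75 × 85.92 = 64.4 kips.

64.4 kips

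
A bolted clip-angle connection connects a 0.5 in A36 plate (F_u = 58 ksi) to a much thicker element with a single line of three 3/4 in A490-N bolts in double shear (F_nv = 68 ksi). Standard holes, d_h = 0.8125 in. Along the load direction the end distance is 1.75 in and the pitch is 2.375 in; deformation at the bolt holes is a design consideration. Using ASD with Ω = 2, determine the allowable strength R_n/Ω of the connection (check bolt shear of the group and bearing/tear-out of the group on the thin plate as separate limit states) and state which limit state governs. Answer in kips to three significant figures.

75.6 kips (bearing governs)

Bolt shear: A_b = π·0.75²/4 = 0.4418 in²; R_n = 68 × 0.4418 × 3 × 2 = 180.2 kips → 180.2 / 2 = 90.1 kips.
Bearing (1.2 l_c t F_u ≤ 2.4 d t F_u): upper limit = 2.4·0.75·0.5·58 = 52.2 kips.
  Edge l_c = 1.75 − 0.8125/2 = 1.344 → r_n = 46.76 kips; interior l_c = 2.375 − 0.8125 = 1.562 → r_n = 52.2 kips.
  R_n,bearing = 1·46.76 + 2·52.2 = 151.2 kips → 151.2 / 2 = 75.6 kips.
Bearing governs: 75.6 kips.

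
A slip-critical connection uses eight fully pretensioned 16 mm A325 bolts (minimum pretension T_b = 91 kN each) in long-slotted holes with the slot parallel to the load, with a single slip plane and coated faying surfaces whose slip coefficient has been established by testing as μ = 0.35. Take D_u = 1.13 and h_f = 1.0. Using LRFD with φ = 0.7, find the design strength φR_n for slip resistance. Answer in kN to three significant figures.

R_n = μ · D_u · h_f · T_b · n_s · n_b = 0.35 × 1.13 × 1.0 × 91 × 1 × 8 = 287.9 kN.
Design strength φR_n = 0.7 × 287.9 = 202 kN.

202 kN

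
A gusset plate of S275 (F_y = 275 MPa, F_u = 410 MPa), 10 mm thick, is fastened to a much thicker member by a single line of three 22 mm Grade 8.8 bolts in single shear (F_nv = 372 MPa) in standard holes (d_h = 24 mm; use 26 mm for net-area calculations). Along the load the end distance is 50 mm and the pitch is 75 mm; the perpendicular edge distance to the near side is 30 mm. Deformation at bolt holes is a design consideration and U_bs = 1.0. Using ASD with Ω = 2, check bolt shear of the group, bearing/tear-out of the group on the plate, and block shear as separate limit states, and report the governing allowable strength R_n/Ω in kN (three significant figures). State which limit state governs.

200 kN (block shear governs)

Bolt shear: A_b = π·22²/4 = 380.1 mm²; R_n = 372 × 380.1 × 3 × 1 / 1000 = 424.2 kN → 424.2 / 2 = 212 kN.
Bearing: edge l_c = 38, r_n = 187 kN; interior l_c = 51, r_n = 216.5 kN; R_n = 187 + 2·216.5 = 619.9 kN → 310 kN.
Block shear: A_gv = 2000, A_nv = 1350, A_nt = 170 mm²; R_n = min(0.6F_uA_nv, 0.6F_yA_gv) + U_bs·F_u·A_nt = 399.7 kN → 200 kN.
Block shear governs: 200 kN.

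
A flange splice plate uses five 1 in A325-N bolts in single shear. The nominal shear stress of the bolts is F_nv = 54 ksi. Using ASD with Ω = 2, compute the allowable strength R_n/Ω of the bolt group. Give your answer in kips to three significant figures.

106 kips

A_b = π × 1² / 4 = 0.7854 in².
R_n = F_nv · A_b · n · n_s = 54 × 0.7854 × 5 × 1 = 212.1 kips.
Allowable strength R_n/Ω = 212.1 / 2 = 106 kips.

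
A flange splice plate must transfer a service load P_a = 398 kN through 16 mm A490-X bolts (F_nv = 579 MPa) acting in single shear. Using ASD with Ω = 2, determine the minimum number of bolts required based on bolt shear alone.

A_b = π·16²/4 = 201.1 mm².
Per-bolt allowable strength R_n/Ω = 579 × 201.1 × 1 / 1000 / 2 = 58.21 kN.
n ≥ 398 / 58.21 = 6.838 → use 7 bolts.

7 bolts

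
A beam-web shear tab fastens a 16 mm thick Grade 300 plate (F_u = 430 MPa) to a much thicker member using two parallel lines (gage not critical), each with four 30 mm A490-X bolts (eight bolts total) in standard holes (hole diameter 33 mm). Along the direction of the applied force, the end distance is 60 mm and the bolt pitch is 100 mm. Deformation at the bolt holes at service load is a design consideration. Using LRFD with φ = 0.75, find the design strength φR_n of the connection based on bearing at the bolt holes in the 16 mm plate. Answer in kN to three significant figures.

2770 kN

Per bolt r_n = 1.2 l_c t F_u ≤ 2.4 d t F_u; upper limit = 2.4 × 30 × 16 × 430 / 1000 = 495.4 kN.
Edge bolt: l_c = 60 − 33/2 = 43.5 mm → 1.2 × 43.5 × 16 × 430 / 1000 = 359.1 → r_n = 359.1 kN.
Interior bolts: l_c = 100 − 33 = 67 mm → 1.2 × 67 × 16 × 430 / 1000 = 553.2 → r_n = 495.4 kN.
R_n = 2 × 359.1 + 6 × 495.4 = 3690 kN.
Design strength φR_n = 0.75 × 3690 = 2770 kN.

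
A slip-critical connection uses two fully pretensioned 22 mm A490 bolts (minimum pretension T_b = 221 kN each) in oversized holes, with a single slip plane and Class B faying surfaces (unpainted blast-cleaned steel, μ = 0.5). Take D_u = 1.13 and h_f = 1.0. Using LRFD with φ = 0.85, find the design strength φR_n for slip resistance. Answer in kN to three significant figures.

R_n = μ · D_u · h_f · T_b · n_s · n_b = 0.5 × 1.13 × 1.0 × 221 × 1 × 2 = 249.7 kN.
Design strength φR_n = 0.85 × 249.7 = 212 kN.

212 kN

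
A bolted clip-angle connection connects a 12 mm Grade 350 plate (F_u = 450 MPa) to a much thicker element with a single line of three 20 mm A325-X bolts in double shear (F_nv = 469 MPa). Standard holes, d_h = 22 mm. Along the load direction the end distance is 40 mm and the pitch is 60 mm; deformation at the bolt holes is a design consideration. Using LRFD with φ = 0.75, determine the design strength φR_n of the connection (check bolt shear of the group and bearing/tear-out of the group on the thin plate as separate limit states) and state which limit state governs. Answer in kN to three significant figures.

Bolt shear: A_b = π·20²/4 = 314.2 mm²; R_n = 469 × 314.2 × 3 × 2 / 1000 = 884 kN → 0.75 × 884 = 663 kN.
Bearing (1.2 l_c t F_u ≤ 2.4 d t F_u): upper limit = 2.4·20·12·450 / 1000 = 259.2 kN.
  Edge l_c = 40 − 22/2 = 29 → r_n = 187.9 kN; interior l_c = 60 − 22 = 38 → r_n = 246.2 kN.
  R_n,bearing = 1·187.9 + 2·246.2 = 680.4 kN → 0.75 × 680.4 = 510 kN.
Bearing governs: 510 kN.

510 kN (bearing governs)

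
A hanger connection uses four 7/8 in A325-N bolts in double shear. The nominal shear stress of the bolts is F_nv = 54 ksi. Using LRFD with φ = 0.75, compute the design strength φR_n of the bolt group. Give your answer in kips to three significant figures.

A_b = π × 0.875² / 4 = 0.6013 in².
R_n = F_nv · A_b · n · n_s = 54 × 0.6013 × 4 × 2 = 259.8 kips.
Design strength φR_n = 0.75 × 259.8 = 195 kips.

195 kips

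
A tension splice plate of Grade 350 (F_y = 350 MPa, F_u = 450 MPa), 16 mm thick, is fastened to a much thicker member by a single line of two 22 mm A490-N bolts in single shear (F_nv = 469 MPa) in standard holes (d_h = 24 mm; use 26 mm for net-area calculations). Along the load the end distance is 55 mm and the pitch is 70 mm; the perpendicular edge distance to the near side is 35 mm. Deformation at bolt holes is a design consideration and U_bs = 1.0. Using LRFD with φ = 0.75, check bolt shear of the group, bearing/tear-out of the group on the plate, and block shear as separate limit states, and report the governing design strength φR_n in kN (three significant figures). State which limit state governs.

Bolt shear: A_b = π·22²/4 = 380.1 mm²; R_n = 469 × 380.1 × 2 × 1 / 1000 = 356.6 kN → 0.75 × 356.6 = 267 kN.
Bearing: edge l_c = 43, r_n = 371.5 kN; interior l_c = 46, r_n = 380.2 kN; R_n = 371.5 + 1·380.2 = 751.7 kN → 564 kN.
Block shear: A_gv = 2000, A_nv = 1376, A_nt = 352 mm²; R_n = min(0.6F_uA_nv, 0.6F_yA_gv) + U_bs·F_u·A_nt = 529.9 kN → 397 kN.
Bolt shear governs: 267 kN.

267 kN (bolt shear governs)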